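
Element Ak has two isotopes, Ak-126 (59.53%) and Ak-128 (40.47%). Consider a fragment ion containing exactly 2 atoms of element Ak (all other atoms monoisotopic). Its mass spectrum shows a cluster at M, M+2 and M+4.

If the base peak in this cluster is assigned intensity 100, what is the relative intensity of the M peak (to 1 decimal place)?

(0.5953 + 0.4047)^2 gives M 0.3544, M+2 0.4818, M+4 0.1638; the largest is M+2.
P(M+2) = C(2,1) × 0.5953^1 × 0.4047^1 = 2 × 0.5953 × 0.4047 = 0.481836 (base)
P(M) = C(2,0) × 0.5953^2 × 0.4047^0 = 1 × 0.35438209 × 1.0000 = 0.354382
Relative intensity = 0.354382 / 0.481836 × 100 = 73.5

73.5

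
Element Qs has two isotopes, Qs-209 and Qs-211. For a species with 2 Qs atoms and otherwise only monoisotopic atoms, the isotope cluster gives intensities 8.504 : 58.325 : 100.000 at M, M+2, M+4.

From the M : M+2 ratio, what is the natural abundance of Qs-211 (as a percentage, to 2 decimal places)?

Write p for the Qs-209 fraction. I(M+2)/I(M) = [C(2,1)·p^1·(1−p)] / p^2 = 2·(1−p)/p = 58.325/8.504 = 6.8585
(1−p)/p = 6.8585/2 = 3.4293  ⇒  p = 1/(1 + 3.4293) = 0.2258
Qs-209: 22.58%, Qs-211: 77.42%.

77.42%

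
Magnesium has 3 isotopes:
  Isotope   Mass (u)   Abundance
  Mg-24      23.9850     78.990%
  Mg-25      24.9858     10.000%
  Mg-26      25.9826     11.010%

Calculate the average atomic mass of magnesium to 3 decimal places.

Average mass = Σ (abundance × isotope mass) = 0.78990 × 23.9850 + 0.10000 × 24.9858 + 0.11010 × 25.9826
= 18.94575 + 2.49858 + 2.86068 = 24.30501 u

24.305 u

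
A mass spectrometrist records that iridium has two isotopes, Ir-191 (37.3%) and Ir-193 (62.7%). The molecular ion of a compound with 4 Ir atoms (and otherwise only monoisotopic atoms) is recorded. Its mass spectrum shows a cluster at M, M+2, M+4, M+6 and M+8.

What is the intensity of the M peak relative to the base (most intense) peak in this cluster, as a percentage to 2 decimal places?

5.26%

Term probabilities: M 0.0194, M+2 0.1302, M+4 0.3282, M+6 0.3678, M+8 0.1546. Base peak = M+6.
P(M+6) = C(4,3) × 0.373^1 × 0.627^3 = 4 × 0.3730 × 0.24649188 = 0.367766 (base)
P(M) = C(4,0) × 0.373^4 × 0.627^0 = 1 × 0.01935688 × 1.0000 = 0.019357
Relative intensity = 0.019357 / 0.367766 × 100 = 5.26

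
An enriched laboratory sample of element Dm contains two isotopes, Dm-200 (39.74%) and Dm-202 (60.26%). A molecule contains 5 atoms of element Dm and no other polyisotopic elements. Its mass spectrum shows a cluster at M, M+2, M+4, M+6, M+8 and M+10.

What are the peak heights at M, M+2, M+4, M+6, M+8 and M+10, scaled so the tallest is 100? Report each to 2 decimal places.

2.87 : 21.75 : 65.95 : 100.00 : 75.82 : 22.99

Each Dm atom is independently Dm-200 (p = 0.3974) or Dm-202 (q = 0.6026); the cluster is the binomial expansion (p + q)^5.
P(M) = 0.3974^5 = 0.009911
P(M+2) = 5 × 0.3974^4 × 0.6026^1 = 0.075147
P(M+4) = 10 × 0.3974^3 × 0.6026^2 = 0.227899
P(M+6) = 10 × 0.3974^2 × 0.6026^3 = 0.345576
P(M+8) = 5 × 0.3974^1 × 0.6026^4 = 0.262008
P(M+10) = 0.6026^5 = 0.079459
The M+6 peak is largest (0.345576); scaling to 100 gives 2.87 : 21.75 : 65.95 : 100.00 : 75.82 : 22.99.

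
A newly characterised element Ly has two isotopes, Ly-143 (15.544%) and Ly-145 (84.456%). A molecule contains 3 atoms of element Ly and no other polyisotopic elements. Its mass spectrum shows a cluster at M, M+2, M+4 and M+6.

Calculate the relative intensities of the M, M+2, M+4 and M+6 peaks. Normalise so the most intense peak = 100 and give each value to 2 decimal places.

0.62 : 10.16 : 55.21 : 100.00

The 3 Ly atoms are independent, so intensities follow the terms of (0.15544 + 0.84456)^3.
P(M) = 0.15544^3 = 0.003756
P(M+2) = 3 × 0.15544^2 × 0.84456^1 = 0.061218
P(M+4) = 3 × 0.15544^1 × 0.84456^2 = 0.332617
P(M+6) = 0.84456^3 = 0.602409
The M+6 peak is largest (0.602409); scaling to 100 gives 0.62 : 10.16 : 55.21 : 100.00.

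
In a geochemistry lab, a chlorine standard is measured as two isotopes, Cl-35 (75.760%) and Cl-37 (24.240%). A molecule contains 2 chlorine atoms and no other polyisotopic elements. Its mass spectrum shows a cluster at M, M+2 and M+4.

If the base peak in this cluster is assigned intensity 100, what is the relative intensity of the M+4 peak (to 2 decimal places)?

Binomial terms of (0.75760 + 0.24240)^2: M 0.5740, M+2 0.3673, M+4 0.0588 → M is the base peak.
P(M) = C(2,0) × 0.75760^2 × 0.24240^0 = 1 × 0.57395776 × 1.0000 = 0.573958 (base)
P(M+4) = C(2,2) × 0.75760^0 × 0.24240^2 = 1 × 1.0000 × 0.05875776 = 0.058758
Relative intensity = 0.058758 / 0.573958 × 100 = 10.24

10.24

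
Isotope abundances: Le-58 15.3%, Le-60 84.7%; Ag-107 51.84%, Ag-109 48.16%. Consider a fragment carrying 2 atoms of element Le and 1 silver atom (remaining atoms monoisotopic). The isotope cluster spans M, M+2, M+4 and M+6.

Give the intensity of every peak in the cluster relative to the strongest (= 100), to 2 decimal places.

2.44 : 29.32 : 100.00 : 69.56

Element Le pattern (n=2): 0.023409 : 0.259182 : 0.717409
Silver pattern (n=1): 0.5184 : 0.4816
Convolve the two distributions (both contribute in 2-u steps):
  M: 0.023409×0.5184 = 0.012135
  M+2: 0.023409×0.4816 + 0.259182×0.5184 = 0.145634
  M+4: 0.259182×0.4816 + 0.717409×0.5184 = 0.496727
  M+6: 0.717409×0.4816 = 0.345504
Scale to base peak (0.496727) = 100: 2.44 : 29.32 : 100.00 : 69.56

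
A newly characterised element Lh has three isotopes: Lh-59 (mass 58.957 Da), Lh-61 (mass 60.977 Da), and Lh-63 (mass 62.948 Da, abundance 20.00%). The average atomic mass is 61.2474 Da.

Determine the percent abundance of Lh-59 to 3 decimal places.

The remaining 80.00% is split between Lh-59 (fraction x) and Lh-61 (fraction 0.8000 − x).
Substituting: 58.957x + 60.977(0.8000 − x) = 48.6578
(58.957 − 60.977)x = -0.1238  ⇒  x = 0.06129, y = 0.73871
Lh-59: 6.129%, Lh-61: 73.871%.

6.129%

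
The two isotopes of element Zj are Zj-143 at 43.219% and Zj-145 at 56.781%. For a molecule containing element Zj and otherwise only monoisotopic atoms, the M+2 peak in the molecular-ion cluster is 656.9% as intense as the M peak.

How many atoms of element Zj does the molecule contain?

With n Zj atoms, P(M+2)/P(M) = C(n,1)·p^(n−1)q / p^n = n·q/p = n · 0.56781/0.43219.
n = 6.569 × 0.43219/0.56781 = 5.00 ≈ 5

5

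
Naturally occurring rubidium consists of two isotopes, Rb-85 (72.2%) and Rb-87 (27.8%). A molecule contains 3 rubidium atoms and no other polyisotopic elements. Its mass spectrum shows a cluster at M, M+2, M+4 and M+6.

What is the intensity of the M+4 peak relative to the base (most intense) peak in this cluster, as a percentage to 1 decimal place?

Binomial terms of (0.722 + 0.278)^3: M 0.3764, M+2 0.4348, M+4 0.1674, M+6 0.0215 → M+2 is the base peak.
P(M+2) = C(3,1) × 0.722^2 × 0.278^1 = 3 × 0.521284 × 0.2780 = 0.434751 (base)
P(M+4) = C(3,2) × 0.722^1 × 0.278^2 = 3 × 0.7220 × 0.077284 = 0.167397
Relative intensity = 0.167397 / 0.434751 × 100 = 38.5

38.5%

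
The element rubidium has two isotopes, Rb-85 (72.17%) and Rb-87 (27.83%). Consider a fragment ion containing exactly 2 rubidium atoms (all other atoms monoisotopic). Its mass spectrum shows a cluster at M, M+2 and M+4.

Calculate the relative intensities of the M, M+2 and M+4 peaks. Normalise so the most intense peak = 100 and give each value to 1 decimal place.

100.0 : 77.1 : 14.9

Expanding (0.7217 + 0.2783)^2:
P(M) = 0.7217^2 = 0.520851
P(M+2) = 2 × 0.7217^1 × 0.2783^1 = 0.401698
P(M+4) = 0.2783^2 = 0.077451
The M peak is largest (0.520851); scaling to 100 gives 100.0 : 77.1 : 14.9.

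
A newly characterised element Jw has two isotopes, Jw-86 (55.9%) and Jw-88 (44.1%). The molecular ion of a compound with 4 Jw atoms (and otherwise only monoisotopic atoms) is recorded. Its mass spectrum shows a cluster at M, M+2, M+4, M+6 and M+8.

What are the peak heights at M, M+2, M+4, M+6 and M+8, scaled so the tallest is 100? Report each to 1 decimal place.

26.8 : 84.5 : 100.0 : 52.6 : 10.4

The 4 Jw atoms are independent, so intensities follow the terms of (0.559 + 0.441)^4.
P(M) = 0.559^4 = 0.097644
P(M+2) = 4 × 0.559^3 × 0.441^1 = 0.308130
P(M+4) = 6 × 0.559^2 × 0.441^2 = 0.364630
P(M+6) = 4 × 0.559^1 × 0.441^3 = 0.191773
P(M+8) = 0.441^4 = 0.037823
The M+4 peak is largest (0.364630); scaling to 100 gives 26.8 : 84.5 : 100.0 : 52.6 : 10.4.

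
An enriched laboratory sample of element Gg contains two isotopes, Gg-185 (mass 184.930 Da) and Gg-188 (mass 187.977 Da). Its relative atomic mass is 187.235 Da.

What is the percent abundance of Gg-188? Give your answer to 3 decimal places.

75.648%

With x = fraction of Gg-185 (so Gg-188 is 1 − x):
184.930·x + 187.977·(1 − x) = 187.235
(184.930 − 187.977)·x = 187.235 − 187.977
x = -0.742 / -3.047 = 0.24352 → 24.352% Gg-185, 75.648% Gg-188.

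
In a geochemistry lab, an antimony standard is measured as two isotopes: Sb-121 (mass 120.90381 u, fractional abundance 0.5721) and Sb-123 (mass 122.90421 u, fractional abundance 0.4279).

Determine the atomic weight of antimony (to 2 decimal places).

Ar = Σ fᵢ·mᵢ = 0.5721 × 120.90381 + 0.4279 × 122.90421
= 69.169070 + 52.590711 = 121.759781 u

121.76 u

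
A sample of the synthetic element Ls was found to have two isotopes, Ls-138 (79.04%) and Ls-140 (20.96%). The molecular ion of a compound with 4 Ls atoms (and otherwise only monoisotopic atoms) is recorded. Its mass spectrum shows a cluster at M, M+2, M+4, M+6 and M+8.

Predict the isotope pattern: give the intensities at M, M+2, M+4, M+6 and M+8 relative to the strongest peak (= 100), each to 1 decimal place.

The 4 Ls atoms are independent, so intensities follow the terms of (0.7904 + 0.2096)^4.
P(M) = 0.7904^4 = 0.390290
P(M+2) = 4 × 0.7904^3 × 0.2096^1 = 0.413992
P(M+4) = 6 × 0.7904^2 × 0.2096^2 = 0.164675
P(M+6) = 4 × 0.7904^1 × 0.2096^3 = 0.029113
P(M+8) = 0.2096^4 = 0.001930
The M+2 peak is largest (0.413992); scaling to 100 gives 94.3 : 100.0 : 39.8 : 7.0 : 0.5.

94.3 : 100.0 : 39.8 : 7.0 : 0.5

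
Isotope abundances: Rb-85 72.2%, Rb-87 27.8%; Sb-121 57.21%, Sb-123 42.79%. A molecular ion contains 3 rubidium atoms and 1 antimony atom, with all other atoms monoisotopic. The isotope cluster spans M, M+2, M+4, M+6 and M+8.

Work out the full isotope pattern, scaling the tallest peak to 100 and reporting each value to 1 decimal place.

52.5 : 100.0 : 68.8 : 20.5 : 2.2

Rubidium pattern (n=3): 0.37636705 : 0.43475086 : 0.16739714 : 0.02148495
Antimony pattern (n=1): 0.5721 : 0.4279
Convolve the two distributions (both contribute in 2-u steps):
  M: 0.37636705×0.5721 = 0.215320
  M+2: 0.37636705×0.4279 + 0.43475086×0.5721 = 0.409768
  M+4: 0.43475086×0.4279 + 0.16739714×0.5721 = 0.281798
  M+6: 0.16739714×0.4279 + 0.02148495×0.5721 = 0.083921
  M+8: 0.02148495×0.4279 = 0.009193
Scale to base peak (0.409768) = 100: 52.5 : 100.0 : 68.8 : 20.5 : 2.2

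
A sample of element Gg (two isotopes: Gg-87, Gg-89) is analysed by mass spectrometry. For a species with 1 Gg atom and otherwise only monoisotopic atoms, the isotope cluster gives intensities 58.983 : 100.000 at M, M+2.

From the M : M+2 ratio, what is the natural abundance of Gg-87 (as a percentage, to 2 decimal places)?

Write p for the Gg-87 fraction. I(M+2)/I(M) = [C(1,1)·p^0·(1−p)] / p^1 = 1·(1−p)/p = 100.000/58.983 = 1.6954
(1−p)/p = 1.6954/1 = 1.6954  ⇒  p = 1/(1 + 1.6954) = 0.3710
Gg-87: 37.10%, Gg-89: 62.90%.

37.10%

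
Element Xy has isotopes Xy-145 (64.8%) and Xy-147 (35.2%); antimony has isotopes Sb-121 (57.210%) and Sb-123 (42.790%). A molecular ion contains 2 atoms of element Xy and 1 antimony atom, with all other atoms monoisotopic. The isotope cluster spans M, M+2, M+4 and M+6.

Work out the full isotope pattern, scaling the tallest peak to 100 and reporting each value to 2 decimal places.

Element Xy pattern (n=2): 0.419904 : 0.456192 : 0.123904
Antimony pattern (n=1): 0.5721 : 0.4279
Convolve the two distributions (both contribute in 2-u steps):
  M: 0.419904×0.5721 = 0.240227
  M+2: 0.419904×0.4279 + 0.456192×0.5721 = 0.440664
  M+4: 0.456192×0.4279 + 0.123904×0.5721 = 0.266090
  M+6: 0.123904×0.4279 = 0.053019
Scale to base peak (0.440664) = 100: 54.51 : 100.00 : 60.38 : 12.03

54.51 : 100.00 : 60.38 : 12.03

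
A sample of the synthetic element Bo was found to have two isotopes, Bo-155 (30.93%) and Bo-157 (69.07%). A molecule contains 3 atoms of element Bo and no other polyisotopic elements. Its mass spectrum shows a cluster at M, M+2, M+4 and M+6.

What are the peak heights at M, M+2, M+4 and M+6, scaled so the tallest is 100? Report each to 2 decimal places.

Each Bo atom is independently Bo-155 (p = 0.3093) or Bo-157 (q = 0.6907); the cluster is the binomial expansion (p + q)^3.
P(M) = 0.3093^3 = 0.029590
P(M+2) = 3 × 0.3093^2 × 0.6907^1 = 0.198231
P(M+4) = 3 × 0.3093^1 × 0.6907^2 = 0.442670
P(M+6) = 0.6907^3 = 0.329510
The M+4 peak is largest (0.442670); scaling to 100 gives 6.68 : 44.78 : 100.00 : 74.44.

6.68 : 44.78 : 100.00 : 74.44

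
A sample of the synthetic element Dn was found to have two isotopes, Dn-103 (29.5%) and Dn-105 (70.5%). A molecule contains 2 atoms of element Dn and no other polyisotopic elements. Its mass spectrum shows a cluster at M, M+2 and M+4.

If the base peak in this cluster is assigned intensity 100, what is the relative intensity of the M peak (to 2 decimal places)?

(0.295 + 0.705)^2 gives M 0.0870, M+2 0.4160, M+4 0.4970; the largest is M+4.
P(M+4) = C(2,2) × 0.295^0 × 0.705^2 = 1 × 1.0000 × 0.497025 = 0.497025 (base)
P(M) = C(2,0) × 0.295^2 × 0.705^0 = 1 × 0.087025 × 1.0000 = 0.087025
Relative intensity = 0.087025 / 0.497025 × 100 = 17.51

17.51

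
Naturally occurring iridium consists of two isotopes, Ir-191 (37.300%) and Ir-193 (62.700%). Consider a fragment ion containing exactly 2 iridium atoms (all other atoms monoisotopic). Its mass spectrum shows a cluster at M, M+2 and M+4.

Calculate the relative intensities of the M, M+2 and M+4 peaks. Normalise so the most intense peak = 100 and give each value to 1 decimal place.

Expanding (0.37300 + 0.62700)^2:
P(M) = 0.37300^2 = 0.139129
P(M+2) = 2 × 0.37300^1 × 0.62700^1 = 0.467742
P(M+4) = 0.62700^2 = 0.393129
The M+2 peak is largest (0.467742); scaling to 100 gives 29.7 : 100.0 : 84.0.

29.7 : 100.0 : 84.0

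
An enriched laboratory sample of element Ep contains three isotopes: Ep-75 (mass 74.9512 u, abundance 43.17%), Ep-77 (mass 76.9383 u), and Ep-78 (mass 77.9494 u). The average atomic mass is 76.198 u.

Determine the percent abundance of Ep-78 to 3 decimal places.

11.624%

The remaining 56.83% is split between Ep-77 (fraction x) and Ep-78 (fraction 0.5683 − x).
Substituting: 76.9383x + 77.9494(0.5683 − x) = 43.84156696
(76.9383 − 77.9494)x = -0.45707706  ⇒  x = 0.45206, y = 0.11624
Ep-77: 45.206%, Ep-78: 11.624%.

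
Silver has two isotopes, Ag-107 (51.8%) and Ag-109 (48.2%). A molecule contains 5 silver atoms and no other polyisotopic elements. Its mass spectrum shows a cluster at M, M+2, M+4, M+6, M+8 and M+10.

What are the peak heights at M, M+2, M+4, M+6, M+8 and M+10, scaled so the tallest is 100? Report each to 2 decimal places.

The 5 Ag atoms are independent, so intensities follow the terms of (0.518 + 0.482)^5.
P(M) = 0.518^5 = 0.037295
P(M+2) = 5 × 0.518^4 × 0.482^1 = 0.173515
P(M+4) = 10 × 0.518^3 × 0.482^2 = 0.322911
P(M+6) = 10 × 0.518^2 × 0.482^3 = 0.300470
P(M+8) = 5 × 0.518^1 × 0.482^4 = 0.139794
P(M+10) = 0.482^5 = 0.026016
The M+4 peak is largest (0.322911); scaling to 100 gives 11.55 : 53.73 : 100.00 : 93.05 : 43.29 : 8.06.

11.55 : 53.73 : 100.00 : 93.05 : 43.29 : 8.06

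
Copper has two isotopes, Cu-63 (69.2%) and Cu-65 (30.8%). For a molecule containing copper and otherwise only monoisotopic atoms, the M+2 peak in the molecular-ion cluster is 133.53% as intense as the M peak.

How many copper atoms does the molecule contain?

3

For n independent Cu atoms, I(M+2)/I(M) = n · (abundance Cu-65) / (abundance Cu-63) = n · 0.308/0.692.
n = 1.3353 × 0.692/0.308 = 3.00 ≈ 3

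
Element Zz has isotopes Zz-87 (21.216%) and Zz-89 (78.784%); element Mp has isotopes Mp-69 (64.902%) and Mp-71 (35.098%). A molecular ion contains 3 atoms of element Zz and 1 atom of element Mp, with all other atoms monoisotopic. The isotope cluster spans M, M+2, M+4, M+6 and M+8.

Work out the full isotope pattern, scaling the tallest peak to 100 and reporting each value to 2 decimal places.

Element Zz pattern (n=3): 0.00954972 : 0.10638644 : 0.39505796 : 0.48900588
Element Mp pattern (n=1): 0.64902 : 0.35098
Convolve the two distributions (both contribute in 2-u steps):
  M: 0.00954972×0.64902 = 0.006198
  M+2: 0.00954972×0.35098 + 0.10638644×0.64902 = 0.072399
  M+4: 0.10638644×0.35098 + 0.39505796×0.64902 = 0.293740
  M+6: 0.39505796×0.35098 + 0.48900588×0.64902 = 0.456032
  M+8: 0.48900588×0.35098 = 0.171631
Scale to base peak (0.456032) = 100: 1.36 : 15.88 : 64.41 : 100.00 : 37.64

1.36 : 15.88 : 64.41 : 100.00 : 37.64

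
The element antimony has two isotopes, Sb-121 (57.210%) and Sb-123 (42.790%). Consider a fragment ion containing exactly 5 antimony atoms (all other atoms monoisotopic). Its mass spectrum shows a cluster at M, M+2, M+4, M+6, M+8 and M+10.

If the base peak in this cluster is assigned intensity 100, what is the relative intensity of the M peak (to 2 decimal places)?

Term probabilities: M 0.0613, M+2 0.2292, M+4 0.3428, M+6 0.2564, M+8 0.0959, M+10 0.0143. Base peak = M+4.
P(M+4) = C(5,2) × 0.57210^3 × 0.42790^2 = 10 × 0.18724742 × 0.18309841 = 0.342847 (base)
P(M) = C(5,0) × 0.57210^5 × 0.42790^0 = 1 × 0.06128578 × 1.0000 = 0.061286
Relative intensity = 0.061286 / 0.342847 × 100 = 17.88

17.88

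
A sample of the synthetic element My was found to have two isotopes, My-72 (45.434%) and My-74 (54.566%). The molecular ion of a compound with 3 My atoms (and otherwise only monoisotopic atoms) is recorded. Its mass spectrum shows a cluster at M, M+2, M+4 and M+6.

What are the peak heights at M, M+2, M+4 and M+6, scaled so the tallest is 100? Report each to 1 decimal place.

23.1 : 83.3 : 100.0 : 40.0

The 3 My atoms are independent, so intensities follow the terms of (0.45434 + 0.54566)^3.
P(M) = 0.45434^3 = 0.093787
P(M+2) = 3 × 0.45434^2 × 0.54566^1 = 0.337913
P(M+4) = 3 × 0.45434^1 × 0.54566^2 = 0.405832
P(M+6) = 0.54566^3 = 0.162467
The M+4 peak is largest (0.405832); scaling to 100 gives 23.1 : 83.3 : 100.0 : 40.0.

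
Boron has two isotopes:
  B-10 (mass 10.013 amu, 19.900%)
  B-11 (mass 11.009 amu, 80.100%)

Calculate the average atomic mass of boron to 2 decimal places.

The abundance-weighted mean is 0.19900 × 10.013 + 0.80100 × 11.009
= 1.9926 + 8.8182 = 10.8108 amu

10.81 amu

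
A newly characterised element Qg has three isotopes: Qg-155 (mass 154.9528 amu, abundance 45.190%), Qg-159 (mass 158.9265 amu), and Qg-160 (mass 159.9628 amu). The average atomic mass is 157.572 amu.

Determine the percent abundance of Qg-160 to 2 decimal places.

Let x and y be the fractions of Qg-159 and Qg-160. Then x + y = 1 − 0.45190 = 0.54810 and 158.9265x + 159.9628y = 157.572 − 0.45190×154.9528 = 87.54882968.
Substituting: 158.9265x + 159.9628(0.54810 − x) = 87.54882968
(158.9265 − 159.9628)x = -0.126781  ⇒  x = 0.12234, y = 0.42576
Qg-159: 12.23%, Qg-160: 42.58%.

42.58%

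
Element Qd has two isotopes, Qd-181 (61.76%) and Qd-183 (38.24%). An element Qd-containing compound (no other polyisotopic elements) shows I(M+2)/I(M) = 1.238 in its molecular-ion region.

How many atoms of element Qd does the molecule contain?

2

The M+2/M ratio from n Qd atoms is n · q/p = n · 0.3824/0.6176.
n = 1.238 × 0.6176/0.3824 = 2.00 ≈ 2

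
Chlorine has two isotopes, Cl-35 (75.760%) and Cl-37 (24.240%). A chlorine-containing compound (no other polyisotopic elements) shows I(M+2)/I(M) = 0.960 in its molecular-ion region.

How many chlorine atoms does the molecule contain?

3

With n Cl atoms, P(M+2)/P(M) = C(n,1)·p^(n−1)q / p^n = n·q/p = n · 0.24240/0.75760.
n = 0.960 × 0.75760/0.24240 = 3.00 ≈ 3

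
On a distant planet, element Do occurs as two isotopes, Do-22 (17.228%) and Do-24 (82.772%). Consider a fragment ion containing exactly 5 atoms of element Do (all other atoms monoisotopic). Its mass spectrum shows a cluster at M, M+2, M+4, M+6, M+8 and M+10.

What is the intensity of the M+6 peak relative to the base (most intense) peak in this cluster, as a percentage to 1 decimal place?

41.6%

(0.17228 + 0.82772)^5 gives M 0.0002, M+2 0.0036, M+4 0.0350, M+6 0.1683, M+8 0.4043, M+10 0.3885; the largest is M+8.
P(M+8) = C(5,4) × 0.17228^1 × 0.82772^4 = 5 × 0.17228 × 0.46938996 = 0.404333 (base)
P(M+6) = C(5,3) × 0.17228^2 × 0.82772^3 = 10 × 0.0296804 × 0.56708786 = 0.168314
Relative intensity = 0.168314 / 0.404333 × 100 = 41.6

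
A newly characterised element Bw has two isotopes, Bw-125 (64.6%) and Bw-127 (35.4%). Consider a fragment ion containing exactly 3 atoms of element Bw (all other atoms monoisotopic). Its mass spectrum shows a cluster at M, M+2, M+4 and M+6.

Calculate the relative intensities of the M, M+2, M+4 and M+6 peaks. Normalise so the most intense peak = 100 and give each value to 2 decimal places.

60.83 : 100.00 : 54.80 : 10.01

Expanding (0.646 + 0.354)^3:
P(M) = 0.646^3 = 0.269586
P(M+2) = 3 × 0.646^2 × 0.354^1 = 0.443190
P(M+4) = 3 × 0.646^1 × 0.354^2 = 0.242862
P(M+6) = 0.354^3 = 0.044362
The M+2 peak is largest (0.443190); scaling to 100 gives 60.83 : 100.00 : 54.80 : 10.01.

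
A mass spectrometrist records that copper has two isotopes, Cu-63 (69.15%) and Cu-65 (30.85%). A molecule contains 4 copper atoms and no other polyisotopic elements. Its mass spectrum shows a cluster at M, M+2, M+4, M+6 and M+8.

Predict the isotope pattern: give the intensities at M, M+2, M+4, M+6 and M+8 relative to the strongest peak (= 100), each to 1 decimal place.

56.0 : 100.0 : 66.9 : 19.9 : 2.2

The 4 Cu atoms are independent, so intensities follow the terms of (0.6915 + 0.3085)^4.
P(M) = 0.6915^4 = 0.228649
P(M+2) = 4 × 0.6915^3 × 0.3085^1 = 0.408030
P(M+4) = 6 × 0.6915^2 × 0.3085^2 = 0.273052
P(M+6) = 4 × 0.6915^1 × 0.3085^3 = 0.081212
P(M+8) = 0.3085^4 = 0.009058
The M+2 peak is largest (0.408030); scaling to 100 gives 56.0 : 100.0 : 66.9 : 19.9 : 2.2.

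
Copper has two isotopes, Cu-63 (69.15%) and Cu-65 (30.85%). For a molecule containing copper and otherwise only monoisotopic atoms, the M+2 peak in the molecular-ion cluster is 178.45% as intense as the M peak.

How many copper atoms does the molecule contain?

4

The M+2/M ratio from n Cu atoms is n · q/p = n · 0.3085/0.6915.
n = 1.7845 × 0.6915/0.3085 = 4.00 ≈ 4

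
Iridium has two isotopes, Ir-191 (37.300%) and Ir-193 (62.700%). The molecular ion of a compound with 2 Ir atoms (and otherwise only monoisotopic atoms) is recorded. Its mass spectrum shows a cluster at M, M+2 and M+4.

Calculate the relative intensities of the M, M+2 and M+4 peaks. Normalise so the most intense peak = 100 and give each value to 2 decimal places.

29.74 : 100.00 : 84.05

Each Ir atom is independently Ir-191 (p = 0.37300) or Ir-193 (q = 0.62700); the cluster is the binomial expansion (p + q)^2.
P(M) = 0.37300^2 = 0.139129
P(M+2) = 2 × 0.37300^1 × 0.62700^1 = 0.467742
P(M+4) = 0.62700^2 = 0.393129
The M+2 peak is largest (0.467742); scaling to 100 gives 29.74 : 100.00 : 84.05.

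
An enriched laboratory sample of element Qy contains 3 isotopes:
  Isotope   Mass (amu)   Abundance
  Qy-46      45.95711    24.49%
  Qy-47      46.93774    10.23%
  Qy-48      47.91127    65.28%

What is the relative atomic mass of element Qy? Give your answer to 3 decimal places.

Weight each isotope mass by its fractional abundance: 0.2449 × 45.95711 + 0.1023 × 46.93774 + 0.6528 × 47.91127
= 11.254896 + 4.801731 + 31.276477 = 47.333104 amu

47.333 amu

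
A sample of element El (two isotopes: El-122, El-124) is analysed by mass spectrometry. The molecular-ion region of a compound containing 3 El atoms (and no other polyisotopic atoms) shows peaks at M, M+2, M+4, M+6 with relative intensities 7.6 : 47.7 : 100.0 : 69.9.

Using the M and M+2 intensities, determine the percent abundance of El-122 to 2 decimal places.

32.34%

If p is the fraction of El that is El-122, then I(M+2)/I(M) = [C(3,1)·p^2·(1−p)] / p^3 = 3·(1−p)/p = 47.7/7.6 = 6.2763
(1−p)/p = 6.2763/3 = 2.0921  ⇒  p = 1/(1 + 2.0921) = 0.3234
El-122: 32.34%, El-124: 67.66%.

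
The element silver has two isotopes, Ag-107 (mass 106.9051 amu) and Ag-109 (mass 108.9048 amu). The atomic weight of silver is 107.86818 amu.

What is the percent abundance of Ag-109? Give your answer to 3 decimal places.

Writing the weighted mean with unknown fraction x of Ag-107:
106.9051·x + 108.9048·(1 − x) = 107.86818
(106.9051 − 108.9048)·x = 107.86818 − 108.9048
x = -1.03662 / -1.9997 = 0.51839 → 51.839% Ag-107, 48.161% Ag-109.

48.161%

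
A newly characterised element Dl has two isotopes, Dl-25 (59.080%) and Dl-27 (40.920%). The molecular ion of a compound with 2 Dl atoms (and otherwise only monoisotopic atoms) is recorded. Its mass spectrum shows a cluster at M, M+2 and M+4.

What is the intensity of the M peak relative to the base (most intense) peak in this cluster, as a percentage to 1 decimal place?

(0.59080 + 0.40920)^2 gives M 0.3490, M+2 0.4835, M+4 0.1674; the largest is M+2.
P(M+2) = C(2,1) × 0.59080^1 × 0.40920^1 = 2 × 0.5908 × 0.4092 = 0.483511 (base)
P(M) = C(2,0) × 0.59080^2 × 0.40920^0 = 1 × 0.34904464 × 1.0000 = 0.349045
Relative intensity = 0.349045 / 0.483511 × 100 = 72.2

72.2%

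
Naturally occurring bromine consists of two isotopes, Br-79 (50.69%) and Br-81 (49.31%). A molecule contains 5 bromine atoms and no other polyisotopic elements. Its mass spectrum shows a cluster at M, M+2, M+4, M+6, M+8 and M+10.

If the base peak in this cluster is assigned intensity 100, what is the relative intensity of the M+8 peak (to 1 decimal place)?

47.3

Term probabilities: M 0.0335, M+2 0.1628, M+4 0.3167, M+6 0.3081, M+8 0.1498, M+10 0.0292. Base peak = M+4.
P(M+4) = C(5,2) × 0.5069^3 × 0.4931^2 = 10 × 0.13024674 × 0.24314761 = 0.316692 (base)
P(M+8) = C(5,4) × 0.5069^1 × 0.4931^4 = 5 × 0.5069 × 0.05912076 = 0.149842
Relative intensity = 0.149842 / 0.316692 × 100 = 47.3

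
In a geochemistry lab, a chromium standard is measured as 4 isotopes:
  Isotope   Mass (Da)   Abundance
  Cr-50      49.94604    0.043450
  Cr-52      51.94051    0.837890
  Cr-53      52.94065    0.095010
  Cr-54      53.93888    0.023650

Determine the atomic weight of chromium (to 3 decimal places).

51.996 Da

Weight each isotope mass by its fractional abundance: 0.043450 × 49.94604 + 0.837890 × 51.94051 + 0.095010 × 52.94065 + 0.023650 × 53.93888
= 2.170155 + 43.520434 + 5.029891 + 1.275655 = 51.996135 Da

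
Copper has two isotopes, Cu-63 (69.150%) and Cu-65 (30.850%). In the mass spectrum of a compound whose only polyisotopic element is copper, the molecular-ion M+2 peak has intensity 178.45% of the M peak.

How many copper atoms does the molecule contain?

With n Cu atoms, P(M+2)/P(M) = C(n,1)·p^(n−1)q / p^n = n·q/p = n · 0.30850/0.69150.
n = 1.7845 × 0.69150/0.30850 = 4.00 ≈ 4

4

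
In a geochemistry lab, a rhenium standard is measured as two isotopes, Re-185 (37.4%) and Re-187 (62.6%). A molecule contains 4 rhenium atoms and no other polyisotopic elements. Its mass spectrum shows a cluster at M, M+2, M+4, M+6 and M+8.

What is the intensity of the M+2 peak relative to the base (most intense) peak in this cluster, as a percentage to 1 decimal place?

35.7%

Term probabilities: M 0.0196, M+2 0.1310, M+4 0.3289, M+6 0.3670, M+8 0.1536. Base peak = M+6.
P(M+6) = C(4,3) × 0.374^1 × 0.626^3 = 4 × 0.3740 × 0.24531438 = 0.366990 (base)
P(M+2) = C(4,1) × 0.374^3 × 0.626^1 = 4 × 0.05231362 × 0.6260 = 0.130993
Relative intensity = 0.130993 / 0.366990 × 100 = 35.7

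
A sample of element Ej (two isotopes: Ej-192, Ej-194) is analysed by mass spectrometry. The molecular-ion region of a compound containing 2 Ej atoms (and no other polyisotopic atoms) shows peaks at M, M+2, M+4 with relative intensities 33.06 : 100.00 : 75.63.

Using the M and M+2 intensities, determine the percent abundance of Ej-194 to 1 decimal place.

Write p for the Ej-192 fraction. I(M+2)/I(M) = [C(2,1)·p^1·(1−p)] / p^2 = 2·(1−p)/p = 100.00/33.06 = 3.0248
(1−p)/p = 3.0248/2 = 1.5124  ⇒  p = 1/(1 + 1.5124) = 0.3980
Ej-192: 39.8%, Ej-194: 60.2%.

60.2%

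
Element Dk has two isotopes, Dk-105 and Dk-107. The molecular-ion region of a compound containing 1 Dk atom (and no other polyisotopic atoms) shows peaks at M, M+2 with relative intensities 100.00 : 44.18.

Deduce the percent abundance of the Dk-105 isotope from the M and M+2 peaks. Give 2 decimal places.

69.36%

If p is the fraction of Dk that is Dk-105, then I(M+2)/I(M) = [C(1,1)·p^0·(1−p)] / p^1 = 1·(1−p)/p = 44.18/100.00 = 0.4418
(1−p)/p = 0.4418/1 = 0.4418  ⇒  p = 1/(1 + 0.4418) = 0.6936
Dk-105: 69.36%, Dk-107: 30.64%.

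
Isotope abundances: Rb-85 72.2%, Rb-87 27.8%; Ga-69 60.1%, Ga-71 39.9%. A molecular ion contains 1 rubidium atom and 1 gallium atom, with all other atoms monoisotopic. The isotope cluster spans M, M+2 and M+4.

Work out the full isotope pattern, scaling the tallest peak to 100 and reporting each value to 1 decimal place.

95.3 : 100.0 : 24.4

Rubidium pattern (n=1): 0.7220 : 0.2780
Gallium pattern (n=1): 0.6010 : 0.3990
Convolve the two distributions (both contribute in 2-u steps):
  M: 0.7220×0.6010 = 0.433922
  M+2: 0.7220×0.3990 + 0.2780×0.6010 = 0.455156
  M+4: 0.2780×0.3990 = 0.110922
Scale to base peak (0.455156) = 100: 95.3 : 100.0 : 24.4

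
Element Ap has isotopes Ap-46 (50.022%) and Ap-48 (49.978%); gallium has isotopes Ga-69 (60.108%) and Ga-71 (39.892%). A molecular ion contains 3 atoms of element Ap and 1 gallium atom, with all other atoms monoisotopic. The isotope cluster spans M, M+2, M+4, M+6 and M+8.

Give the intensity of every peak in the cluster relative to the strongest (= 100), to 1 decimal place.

Element Ap pattern (n=3): 0.12516507 : 0.37516493 : 0.37483493 : 0.12483507
Gallium pattern (n=1): 0.60108 : 0.39892
Convolve the two distributions (both contribute in 2-u steps):
  M: 0.12516507×0.60108 = 0.075234
  M+2: 0.12516507×0.39892 + 0.37516493×0.60108 = 0.275435
  M+4: 0.37516493×0.39892 + 0.37483493×0.60108 = 0.374967
  M+6: 0.37483493×0.39892 + 0.12483507×0.60108 = 0.224565
  M+8: 0.12483507×0.39892 = 0.049799
Scale to base peak (0.374967) = 100: 20.1 : 73.5 : 100.0 : 59.9 : 13.3

20.1 : 73.5 : 100.0 : 59.9 : 13.3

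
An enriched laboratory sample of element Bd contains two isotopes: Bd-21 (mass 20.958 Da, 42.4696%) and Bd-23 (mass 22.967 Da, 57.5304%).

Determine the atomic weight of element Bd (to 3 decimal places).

The abundance-weighted mean is 0.424696 × 20.958 + 0.575304 × 22.967
= 8.9008 + 13.2130 = 22.1138 Da

22.114 Da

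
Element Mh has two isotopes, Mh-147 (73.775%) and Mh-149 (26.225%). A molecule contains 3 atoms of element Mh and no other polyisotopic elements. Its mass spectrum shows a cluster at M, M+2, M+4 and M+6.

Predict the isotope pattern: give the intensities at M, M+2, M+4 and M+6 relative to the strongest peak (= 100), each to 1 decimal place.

93.8 : 100.0 : 35.5 : 4.2

Expanding (0.73775 + 0.26225)^3:
P(M) = 0.73775^3 = 0.401539
P(M+2) = 3 × 0.73775^2 × 0.26225^1 = 0.428208
P(M+4) = 3 × 0.73775^1 × 0.26225^2 = 0.152216
P(M+6) = 0.26225^3 = 0.018036
The M+2 peak is largest (0.428208); scaling to 100 gives 93.8 : 100.0 : 35.5 : 4.2.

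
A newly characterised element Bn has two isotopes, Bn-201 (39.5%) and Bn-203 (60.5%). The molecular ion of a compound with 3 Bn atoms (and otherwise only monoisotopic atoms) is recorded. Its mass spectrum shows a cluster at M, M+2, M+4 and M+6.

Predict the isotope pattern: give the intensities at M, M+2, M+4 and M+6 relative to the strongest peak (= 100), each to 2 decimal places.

Each Bn atom is independently Bn-201 (p = 0.395) or Bn-203 (q = 0.605); the cluster is the binomial expansion (p + q)^3.
P(M) = 0.395^3 = 0.061630
P(M+2) = 3 × 0.395^2 × 0.605^1 = 0.283185
P(M+4) = 3 × 0.395^1 × 0.605^2 = 0.433740
P(M+6) = 0.605^3 = 0.221445
The M+4 peak is largest (0.433740); scaling to 100 gives 14.21 : 65.29 : 100.00 : 51.05.

14.21 : 65.29 : 100.00 : 51.05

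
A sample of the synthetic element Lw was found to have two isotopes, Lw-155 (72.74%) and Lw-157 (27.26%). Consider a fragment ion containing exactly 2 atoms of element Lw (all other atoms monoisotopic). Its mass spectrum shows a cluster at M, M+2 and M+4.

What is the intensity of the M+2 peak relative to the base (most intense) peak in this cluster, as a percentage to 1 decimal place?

75.0%

Term probabilities: M 0.5291, M+2 0.3966, M+4 0.0743. Base peak = M.
P(M) = C(2,0) × 0.7274^2 × 0.2726^0 = 1 × 0.52911076 × 1.0000 = 0.529111 (base)
P(M+2) = C(2,1) × 0.7274^1 × 0.2726^1 = 2 × 0.7274 × 0.2726 = 0.396578
Relative intensity = 0.396578 / 0.529111 × 100 = 75.0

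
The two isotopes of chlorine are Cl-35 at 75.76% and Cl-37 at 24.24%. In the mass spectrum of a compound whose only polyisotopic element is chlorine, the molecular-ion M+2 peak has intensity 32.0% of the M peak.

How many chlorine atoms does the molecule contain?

For n independent Cl atoms, I(M+2)/I(M) = n · (abundance Cl-37) / (abundance Cl-35) = n · 0.2424/0.7576.
n = 0.320 × 0.7576/0.2424 = 1.00 ≈ 1

1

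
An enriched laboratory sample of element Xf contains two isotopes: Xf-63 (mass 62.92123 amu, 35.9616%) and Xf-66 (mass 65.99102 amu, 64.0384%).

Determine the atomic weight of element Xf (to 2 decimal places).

64.89 amu

Average mass = Σ (abundance × isotope mass) = 0.359616 × 62.92123 + 0.640384 × 65.99102
= 22.627481 + 42.259593 = 64.887074 amu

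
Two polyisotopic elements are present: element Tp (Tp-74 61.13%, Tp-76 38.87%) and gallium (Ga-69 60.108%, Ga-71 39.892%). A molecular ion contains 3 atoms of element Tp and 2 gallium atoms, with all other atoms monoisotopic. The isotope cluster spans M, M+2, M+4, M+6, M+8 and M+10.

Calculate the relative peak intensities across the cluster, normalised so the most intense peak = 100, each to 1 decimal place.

23.9 : 77.3 : 100.0 : 64.7 : 20.9 : 2.7

Element Tp pattern (n=3): 0.22843528 : 0.43575722 : 0.27707971 : 0.05872779
Gallium pattern (n=2): 0.36129717 : 0.47956567 : 0.15913717
Convolve the two distributions (both contribute in 2-u steps):
  M: 0.22843528×0.36129717 = 0.082533
  M+2: 0.22843528×0.47956567 + 0.43575722×0.36129717 = 0.266988
  M+4: 0.22843528×0.15913717 + 0.43575722×0.47956567 + 0.27707971×0.36129717 = 0.345435
  M+6: 0.43575722×0.15913717 + 0.27707971×0.47956567 + 0.05872779×0.36129717 = 0.223441
  M+8: 0.27707971×0.15913717 + 0.05872779×0.47956567 = 0.072258
  M+10: 0.05872779×0.15913717 = 0.009346
Scale to base peak (0.345435) = 100: 23.9 : 77.3 : 100.0 : 64.7 : 20.9 : 2.7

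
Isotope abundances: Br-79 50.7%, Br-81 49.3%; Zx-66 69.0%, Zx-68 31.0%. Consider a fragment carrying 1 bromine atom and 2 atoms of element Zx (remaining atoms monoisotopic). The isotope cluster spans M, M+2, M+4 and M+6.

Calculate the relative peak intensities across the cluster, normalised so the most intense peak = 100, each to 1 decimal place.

Bromine pattern (n=1): 0.5070 : 0.4930
Element Zx pattern (n=2): 0.4761 : 0.4278 : 0.0961
Convolve the two distributions (both contribute in 2-u steps):
  M: 0.5070×0.4761 = 0.241383
  M+2: 0.5070×0.4278 + 0.4930×0.4761 = 0.451612
  M+4: 0.5070×0.0961 + 0.4930×0.4278 = 0.259628
  M+6: 0.4930×0.0961 = 0.047377
Scale to base peak (0.451612) = 100: 53.4 : 100.0 : 57.5 : 10.5

53.4 : 100.0 : 57.5 : 10.5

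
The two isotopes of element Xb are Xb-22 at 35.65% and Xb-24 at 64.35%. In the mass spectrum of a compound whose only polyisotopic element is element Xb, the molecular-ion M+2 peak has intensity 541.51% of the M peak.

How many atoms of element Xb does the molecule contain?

3

The M+2/M ratio from n Xb atoms is n · q/p = n · 0.6435/0.3565.
n = 5.4151 × 0.3565/0.6435 = 3.00 ≈ 3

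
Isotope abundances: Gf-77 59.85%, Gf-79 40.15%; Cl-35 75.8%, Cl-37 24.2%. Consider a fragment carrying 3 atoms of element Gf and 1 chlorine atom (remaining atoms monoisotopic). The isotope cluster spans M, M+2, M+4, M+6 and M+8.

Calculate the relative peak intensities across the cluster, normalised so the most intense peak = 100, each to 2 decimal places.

Element Gf pattern (n=3): 0.21438405 : 0.43145461 : 0.28943864 : 0.0647227
Chlorine pattern (n=1): 0.7580 : 0.2420
Convolve the two distributions (both contribute in 2-u steps):
  M: 0.21438405×0.7580 = 0.162503
  M+2: 0.21438405×0.2420 + 0.43145461×0.7580 = 0.378924
  M+4: 0.43145461×0.2420 + 0.28943864×0.7580 = 0.323807
  M+6: 0.28943864×0.2420 + 0.0647227×0.7580 = 0.119104
  M+8: 0.0647227×0.2420 = 0.015663
Scale to base peak (0.378924) = 100: 42.89 : 100.00 : 85.45 : 31.43 : 4.13

42.89 : 100.00 : 85.45 : 31.43 : 4.13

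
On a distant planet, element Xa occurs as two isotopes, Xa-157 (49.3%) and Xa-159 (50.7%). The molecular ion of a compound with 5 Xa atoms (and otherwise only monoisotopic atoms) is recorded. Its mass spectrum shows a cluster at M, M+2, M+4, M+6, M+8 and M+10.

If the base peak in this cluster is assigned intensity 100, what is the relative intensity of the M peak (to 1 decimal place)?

Binomial terms of (0.493 + 0.507)^5: M 0.0291, M+2 0.1497, M+4 0.3080, M+6 0.3168, M+8 0.1629, M+10 0.0335 → M+6 is the base peak.
P(M+6) = C(5,3) × 0.493^2 × 0.507^3 = 10 × 0.243049 × 0.13032384 = 0.316751 (base)
P(M) = C(5,0) × 0.493^5 × 0.507^0 = 1 × 0.0291229 × 1.0000 = 0.029123
Relative intensity = 0.029123 / 0.316751 × 100 = 9.2

9.2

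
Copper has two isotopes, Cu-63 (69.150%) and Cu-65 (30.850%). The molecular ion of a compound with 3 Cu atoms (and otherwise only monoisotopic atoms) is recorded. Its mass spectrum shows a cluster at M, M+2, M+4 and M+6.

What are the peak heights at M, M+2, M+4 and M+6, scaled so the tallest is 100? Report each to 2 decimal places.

74.72 : 100.00 : 44.61 : 6.63

Each Cu atom is independently Cu-63 (p = 0.69150) or Cu-65 (q = 0.30850); the cluster is the binomial expansion (p + q)^3.
P(M) = 0.69150^3 = 0.330656
P(M+2) = 3 × 0.69150^2 × 0.30850^1 = 0.442548
P(M+4) = 3 × 0.69150^1 × 0.30850^2 = 0.197435
P(M+6) = 0.30850^3 = 0.029361
The M+2 peak is largest (0.442548); scaling to 100 gives 74.72 : 100.00 : 44.61 : 6.63.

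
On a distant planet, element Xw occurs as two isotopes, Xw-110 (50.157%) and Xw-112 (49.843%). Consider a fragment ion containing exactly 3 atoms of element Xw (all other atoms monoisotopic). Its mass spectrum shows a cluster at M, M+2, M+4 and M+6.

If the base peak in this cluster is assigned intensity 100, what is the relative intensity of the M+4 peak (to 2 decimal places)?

Binomial terms of (0.50157 + 0.49843)^3: M 0.1262, M+2 0.3762, M+4 0.3738, M+6 0.1238 → M+2 is the base peak.
P(M+2) = C(3,1) × 0.50157^2 × 0.49843^1 = 3 × 0.25157246 × 0.49843 = 0.376174 (base)
P(M+4) = C(3,2) × 0.50157^1 × 0.49843^2 = 3 × 0.50157 × 0.24843246 = 0.373819
Relative intensity = 0.373819 / 0.376174 × 100 = 99.37

99.37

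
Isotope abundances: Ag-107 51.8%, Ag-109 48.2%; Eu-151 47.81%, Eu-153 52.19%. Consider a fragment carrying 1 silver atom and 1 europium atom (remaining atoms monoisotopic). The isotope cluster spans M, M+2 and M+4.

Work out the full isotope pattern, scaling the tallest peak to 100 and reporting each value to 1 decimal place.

Silver pattern (n=1): 0.5180 : 0.4820
Europium pattern (n=1): 0.4781 : 0.5219
Convolve the two distributions (both contribute in 2-u steps):
  M: 0.5180×0.4781 = 0.247656
  M+2: 0.5180×0.5219 + 0.4820×0.4781 = 0.500788
  M+4: 0.4820×0.5219 = 0.251556
Scale to base peak (0.500788) = 100: 49.5 : 100.0 : 50.2

49.5 : 100.0 : 50.2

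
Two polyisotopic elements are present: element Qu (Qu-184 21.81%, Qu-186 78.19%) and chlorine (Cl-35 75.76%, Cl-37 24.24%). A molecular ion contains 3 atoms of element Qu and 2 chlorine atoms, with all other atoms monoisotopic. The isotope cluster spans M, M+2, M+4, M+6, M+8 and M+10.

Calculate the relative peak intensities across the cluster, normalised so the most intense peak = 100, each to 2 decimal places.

1.39 : 15.86 : 63.38 : 100.00 : 46.53 : 6.56

Element Qu pattern (n=3): 0.0103745 : 0.11157934 : 0.40001783 : 0.47802833
Chlorine pattern (n=2): 0.57395776 : 0.36728448 : 0.05875776
Convolve the two distributions (both contribute in 2-u steps):
  M: 0.0103745×0.57395776 = 0.005955
  M+2: 0.0103745×0.36728448 + 0.11157934×0.57395776 = 0.067852
  M+4: 0.0103745×0.05875776 + 0.11157934×0.36728448 + 0.40001783×0.57395776 = 0.271184
  M+6: 0.11157934×0.05875776 + 0.40001783×0.36728448 + 0.47802833×0.57395776 = 0.427845
  M+8: 0.40001783×0.05875776 + 0.47802833×0.36728448 = 0.199077
  M+10: 0.47802833×0.05875776 = 0.028088
Scale to base peak (0.427845) = 100: 1.39 : 15.86 : 63.38 : 100.00 : 46.53 : 6.56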